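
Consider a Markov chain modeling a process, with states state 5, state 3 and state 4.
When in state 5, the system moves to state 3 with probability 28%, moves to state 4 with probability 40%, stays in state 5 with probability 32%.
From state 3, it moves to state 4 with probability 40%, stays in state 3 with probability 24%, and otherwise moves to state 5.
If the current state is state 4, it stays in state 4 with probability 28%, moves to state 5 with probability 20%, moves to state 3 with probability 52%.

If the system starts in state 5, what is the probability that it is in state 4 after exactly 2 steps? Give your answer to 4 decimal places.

0.3520

Sum over the intermediate state after 1 step:
P = P(state 5→state 5)·P(state 5→state 4) + P(state 5→state 3)·P(state 3→state 4) + P(state 5→state 4)·P(state 4→state 4)
  = 0.32×0.4 + 0.28×0.4 + 0.4×0.28
  = 0.1280 + 0.1120 + 0.1120 = 0.3520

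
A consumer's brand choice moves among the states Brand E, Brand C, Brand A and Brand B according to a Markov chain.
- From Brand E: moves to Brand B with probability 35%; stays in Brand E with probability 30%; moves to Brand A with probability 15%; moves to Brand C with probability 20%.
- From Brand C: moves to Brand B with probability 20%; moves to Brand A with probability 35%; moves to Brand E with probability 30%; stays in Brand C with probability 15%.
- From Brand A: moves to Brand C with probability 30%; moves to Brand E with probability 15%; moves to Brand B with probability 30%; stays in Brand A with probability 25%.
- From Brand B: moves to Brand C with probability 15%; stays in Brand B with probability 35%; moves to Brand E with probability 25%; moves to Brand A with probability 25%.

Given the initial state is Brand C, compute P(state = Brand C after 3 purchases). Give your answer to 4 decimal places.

Propagate the distribution vector 3 purchases from Brand C.
After 0 purchases: (0.0000, 1.0000, 0.0000, 0.0000)
After 1 purchase: (0.3000, 0.1500, 0.3500, 0.2000)
After 2 purchases: (0.2375, 0.2175, 0.2350, 0.3100)
After 3 purchases: (0.2493, 0.1971, 0.2480, 0.3056)
P(in Brand C after 3 purchases) = 0.1971

0.1971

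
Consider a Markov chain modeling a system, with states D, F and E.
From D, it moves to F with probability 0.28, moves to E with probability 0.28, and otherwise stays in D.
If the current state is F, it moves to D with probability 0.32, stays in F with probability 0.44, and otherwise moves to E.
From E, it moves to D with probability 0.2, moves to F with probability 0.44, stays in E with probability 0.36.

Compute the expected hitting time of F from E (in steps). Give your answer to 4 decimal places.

Let t(s) be the expected number of steps to first reach F from state s, with t(F) = 0. Conditioning on the first step:
t(D) = 1 + 0.44·t(D) + 0.28·t(E)
t(E) = 1 + 0.2·t(D) + 0.36·t(E)
Solving: t(D) = 3.0423, t(E) = 2.5132.
Expected steps from E to F: 2.5132.

2.5132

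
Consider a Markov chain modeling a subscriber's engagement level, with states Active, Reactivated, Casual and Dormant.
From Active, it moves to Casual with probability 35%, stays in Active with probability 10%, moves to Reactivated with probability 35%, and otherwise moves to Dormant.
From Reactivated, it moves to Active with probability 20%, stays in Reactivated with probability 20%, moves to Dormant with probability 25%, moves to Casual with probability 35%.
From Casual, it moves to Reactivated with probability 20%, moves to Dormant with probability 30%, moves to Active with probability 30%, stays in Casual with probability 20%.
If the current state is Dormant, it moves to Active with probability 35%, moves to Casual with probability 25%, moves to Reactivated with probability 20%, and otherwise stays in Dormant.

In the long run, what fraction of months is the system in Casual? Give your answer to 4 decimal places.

0.2835

Let the stationary distribution be π with π = πP and π_1 + π_2 + π_3 + π_4 = 1.
π_1 = 0.1·π_1 + 0.2·π_2 + 0.3·π_3 + 0.35·π_4
π_2 = 0.35·π_1 + 0.2·π_2 + 0.2·π_3 + 0.2·π_4
π_3 = 0.35·π_1 + 0.35·π_2 + 0.2·π_3 + 0.25·π_4
Solving with the normalization constraint gives π = (0.2403, 0.2361, 0.2835, 0.2401).
So the stationary probability of Casual is 0.2835.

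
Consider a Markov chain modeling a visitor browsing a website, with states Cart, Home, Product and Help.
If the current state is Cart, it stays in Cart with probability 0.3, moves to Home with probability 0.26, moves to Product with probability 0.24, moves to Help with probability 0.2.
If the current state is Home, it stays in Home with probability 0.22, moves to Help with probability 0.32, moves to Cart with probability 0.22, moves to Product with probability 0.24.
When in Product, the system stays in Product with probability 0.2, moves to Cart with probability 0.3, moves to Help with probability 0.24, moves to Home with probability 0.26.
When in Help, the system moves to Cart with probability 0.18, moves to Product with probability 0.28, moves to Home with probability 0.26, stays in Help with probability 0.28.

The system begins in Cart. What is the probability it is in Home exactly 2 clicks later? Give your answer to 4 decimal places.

Propagate the distribution vector 2 clicks from Cart.
After 0 clicks: (1.0000, 0.0000, 0.0000, 0.0000)
After 1 click: (0.3000, 0.2600, 0.2400, 0.2000)
After 2 clicks: (0.2552, 0.2496, 0.2384, 0.2568)
P(in Home after 2 clicks) = 0.2496

0.2496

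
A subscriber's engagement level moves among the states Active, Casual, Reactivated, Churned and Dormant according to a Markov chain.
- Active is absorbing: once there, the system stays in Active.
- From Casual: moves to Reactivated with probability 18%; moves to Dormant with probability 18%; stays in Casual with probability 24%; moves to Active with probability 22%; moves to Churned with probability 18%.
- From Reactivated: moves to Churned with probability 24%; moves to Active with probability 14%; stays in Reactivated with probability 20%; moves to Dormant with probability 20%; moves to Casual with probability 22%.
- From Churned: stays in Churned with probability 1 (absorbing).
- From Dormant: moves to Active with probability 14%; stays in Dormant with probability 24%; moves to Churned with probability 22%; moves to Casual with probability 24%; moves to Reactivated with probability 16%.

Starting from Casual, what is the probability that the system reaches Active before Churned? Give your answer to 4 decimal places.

Let h(s) be the probability of absorption at Active starting from transient state s. Then h(Active) = 1 and h(Churned) = 0. By first-step analysis:
h(Casual) = 0.22·1 + 0.24·h(Casual) + 0.18·h(Reactivated) + 0.18·0 + 0.18·h(Dormant)
h(Reactivated) = 0.14·1 + 0.22·h(Casual) + 0.2·h(Reactivated) + 0.24·0 + 0.2·h(Dormant)
h(Dormant) = 0.14·1 + 0.24·h(Casual) + 0.16·h(Reactivated) + 0.22·0 + 0.24·h(Dormant)
Solving: h(Casual) = 0.4889, h(Reactivated) = 0.4160, h(Dormant) = 0.4262.
Starting from Casual, the probability is 0.4889.

0.4889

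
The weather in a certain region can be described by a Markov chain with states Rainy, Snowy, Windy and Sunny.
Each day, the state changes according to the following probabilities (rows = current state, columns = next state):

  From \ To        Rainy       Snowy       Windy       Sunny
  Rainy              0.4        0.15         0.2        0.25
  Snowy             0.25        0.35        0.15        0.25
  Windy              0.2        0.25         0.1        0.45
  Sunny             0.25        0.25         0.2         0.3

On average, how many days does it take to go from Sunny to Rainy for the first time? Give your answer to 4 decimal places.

4.1401

Let t(s) be the expected number of days to first reach Rainy from state s, with t(Rainy) = 0. Conditioning on the first day:
t(Snowy) = 1 + 0.35·t(Snowy) + 0.15·t(Windy) + 0.25·t(Sunny)
t(Windy) = 1 + 0.25·t(Snowy) + 0.1·t(Windy) + 0.45·t(Sunny)
t(Sunny) = 1 + 0.25·t(Snowy) + 0.2·t(Windy) + 0.3·t(Sunny)
Solving: t(Snowy) = 4.1296, t(Windy) = 4.3283, t(Sunny) = 4.1401.
Expected days from Sunny to Rainy: 4.1401.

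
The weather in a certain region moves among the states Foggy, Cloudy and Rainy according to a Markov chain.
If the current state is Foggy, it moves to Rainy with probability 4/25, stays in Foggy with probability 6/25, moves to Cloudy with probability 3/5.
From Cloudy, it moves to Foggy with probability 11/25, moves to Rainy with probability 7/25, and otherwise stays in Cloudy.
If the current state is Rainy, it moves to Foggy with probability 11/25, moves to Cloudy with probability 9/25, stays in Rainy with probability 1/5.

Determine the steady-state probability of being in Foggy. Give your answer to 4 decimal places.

Let the stationary distribution be π with π = πP and π_1 + π_2 + π_3 = 1.
π_1 = 0.24·π_1 + 0.44·π_2 + 0.44·π_3
π_2 = 0.6·π_1 + 0.28·π_2 + 0.36·π_3
Solving with the normalization constraint gives π = (0.3667, 0.4148, 0.2185).
So the stationary probability of Foggy is 0.3667.

0.3667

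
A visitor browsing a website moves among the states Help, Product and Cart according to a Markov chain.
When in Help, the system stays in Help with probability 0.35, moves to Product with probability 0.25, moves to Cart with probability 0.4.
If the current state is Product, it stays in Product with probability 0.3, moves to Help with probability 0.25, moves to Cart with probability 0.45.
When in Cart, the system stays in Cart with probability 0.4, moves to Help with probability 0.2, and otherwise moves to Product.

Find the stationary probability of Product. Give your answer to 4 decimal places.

Let the stationary distribution be π with π = πP and π_1 + π_2 + π_3 = 1.
π_1 = 0.35·π_1 + 0.25·π_2 + 0.2·π_3
π_2 = 0.25·π_1 + 0.3·π_2 + 0.4·π_3
Solving with the normalization constraint gives π = (0.2546, 0.3289, 0.4164).
So the stationary probability of Product is 0.3289.

0.3289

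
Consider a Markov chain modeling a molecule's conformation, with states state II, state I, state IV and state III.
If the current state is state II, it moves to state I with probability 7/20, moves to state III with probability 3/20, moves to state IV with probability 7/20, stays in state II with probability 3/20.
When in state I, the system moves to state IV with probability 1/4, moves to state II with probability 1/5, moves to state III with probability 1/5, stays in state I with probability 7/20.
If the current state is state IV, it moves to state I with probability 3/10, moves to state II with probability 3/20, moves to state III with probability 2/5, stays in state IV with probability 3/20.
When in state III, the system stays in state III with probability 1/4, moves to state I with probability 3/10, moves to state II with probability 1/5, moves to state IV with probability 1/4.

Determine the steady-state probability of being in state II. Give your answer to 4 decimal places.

Let the stationary distribution be π with π = πP and π_1 + π_2 + π_3 + π_4 = 1.
π_1 = 0.15·π_1 + 0.2·π_2 + 0.15·π_3 + 0.2·π_4
π_2 = 0.35·π_1 + 0.35·π_2 + 0.3·π_3 + 0.3·π_4
π_3 = 0.35·π_1 + 0.25·π_2 + 0.15·π_3 + 0.25·π_4
Solving with the normalization constraint gives π = (0.1789, 0.3252, 0.2435, 0.2524).
So the stationary probability of state II is 0.1789.

0.1789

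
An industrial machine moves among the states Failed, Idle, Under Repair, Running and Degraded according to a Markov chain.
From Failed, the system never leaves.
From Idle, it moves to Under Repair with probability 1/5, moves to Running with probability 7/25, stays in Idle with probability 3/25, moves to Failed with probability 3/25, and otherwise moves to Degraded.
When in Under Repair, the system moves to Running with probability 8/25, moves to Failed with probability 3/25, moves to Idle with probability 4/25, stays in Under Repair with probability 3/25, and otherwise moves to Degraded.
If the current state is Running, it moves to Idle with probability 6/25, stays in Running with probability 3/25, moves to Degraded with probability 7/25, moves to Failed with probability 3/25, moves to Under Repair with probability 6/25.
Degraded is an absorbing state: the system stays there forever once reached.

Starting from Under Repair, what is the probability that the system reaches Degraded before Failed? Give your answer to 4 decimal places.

Let h(s) be the probability of absorption at Degraded starting from transient state s. Then h(Degraded) = 1 and h(Failed) = 0. By first-step analysis:
h(Idle) = 0.12·0 + 0.12·h(Idle) + 0.2·h(Under Repair) + 0.28·h(Running) + 0.28·1
h(Under Repair) = 0.12·0 + 0.16·h(Idle) + 0.12·h(Under Repair) + 0.32·h(Running) + 0.28·1
h(Running) = 0.12·0 + 0.24·h(Idle) + 0.24·h(Under Repair) + 0.12·h(Running) + 0.28·1
Solving: h(Idle) = 0.7000, h(Under Repair) = 0.7000, h(Running) = 0.7000.
Starting from Under Repair, the probability is 0.7000.

0.7000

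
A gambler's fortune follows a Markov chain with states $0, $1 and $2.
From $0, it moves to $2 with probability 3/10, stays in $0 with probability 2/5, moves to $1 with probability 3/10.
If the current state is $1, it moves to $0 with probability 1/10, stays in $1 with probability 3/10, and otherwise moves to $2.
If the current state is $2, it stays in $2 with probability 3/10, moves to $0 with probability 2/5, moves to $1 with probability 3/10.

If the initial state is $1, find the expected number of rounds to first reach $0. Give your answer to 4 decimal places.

Let t(s) be the expected number of rounds to first reach $0 from state s, with t($0) = 0. Conditioning on the first round:
t($1) = 1 + 0.3·t($1) + 0.6·t($2)
t($2) = 1 + 0.3·t($1) + 0.3·t($2)
Solving: t($1) = 4.1935, t($2) = 3.2258.
Expected rounds from $1 to $0: 4.1935.

4.1935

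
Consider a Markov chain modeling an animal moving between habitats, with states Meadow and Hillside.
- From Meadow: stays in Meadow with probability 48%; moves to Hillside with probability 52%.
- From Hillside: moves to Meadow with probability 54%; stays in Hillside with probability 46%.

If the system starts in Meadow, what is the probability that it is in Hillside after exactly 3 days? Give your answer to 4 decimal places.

0.4907

Propagate the distribution vector 3 days from Meadow.
After 0 days: (1.0000, 0.0000)
After 1 day: (0.4800, 0.5200)
After 2 days: (0.5112, 0.4888)
After 3 days: (0.5093, 0.4907)
P(in Hillside after 3 days) = 0.4907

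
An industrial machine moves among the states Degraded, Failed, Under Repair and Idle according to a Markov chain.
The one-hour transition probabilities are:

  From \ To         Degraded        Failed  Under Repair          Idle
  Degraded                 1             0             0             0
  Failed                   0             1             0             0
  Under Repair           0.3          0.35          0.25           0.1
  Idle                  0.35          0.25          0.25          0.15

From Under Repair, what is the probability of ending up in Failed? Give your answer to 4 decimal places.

Let h(s) be the probability of absorption at Failed starting from transient state s. Then h(Failed) = 1 and h(Degraded) = 0. By first-step analysis:
h(Under Repair) = 0.3·0 + 0.35·1 + 0.25·h(Under Repair) + 0.1·h(Idle)
h(Idle) = 0.35·0 + 0.25·1 + 0.25·h(Under Repair) + 0.15·h(Idle)
Solving: h(Under Repair) = 0.5265, h(Idle) = 0.4490.
Starting from Under Repair, the probability is 0.5265.

0.5265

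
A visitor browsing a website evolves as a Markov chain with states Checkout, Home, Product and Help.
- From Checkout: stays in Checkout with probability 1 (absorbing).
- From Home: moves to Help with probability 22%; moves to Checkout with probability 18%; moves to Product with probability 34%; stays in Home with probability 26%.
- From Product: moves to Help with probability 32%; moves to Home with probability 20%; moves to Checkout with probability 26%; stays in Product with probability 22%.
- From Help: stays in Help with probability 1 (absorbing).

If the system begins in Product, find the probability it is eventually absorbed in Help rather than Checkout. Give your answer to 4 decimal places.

Let h(s) be the probability of absorption at Help starting from transient state s. Then h(Help) = 1 and h(Checkout) = 0. By first-step analysis:
h(Home) = 0.18·0 + 0.26·h(Home) + 0.34·h(Product) + 0.22·1
h(Product) = 0.26·0 + 0.2·h(Home) + 0.22·h(Product) + 0.32·1
Solving: h(Home) = 0.5507, h(Product) = 0.5515.
Starting from Product, the probability is 0.5515.

0.5515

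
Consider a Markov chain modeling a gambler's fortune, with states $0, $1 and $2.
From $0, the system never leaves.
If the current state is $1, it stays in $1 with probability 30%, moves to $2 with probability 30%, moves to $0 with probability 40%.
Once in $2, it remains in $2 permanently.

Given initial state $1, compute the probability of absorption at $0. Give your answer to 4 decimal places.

Let h(s) be the probability of absorption at $0 starting from transient state s. Then h($0) = 1 and h($2) = 0. By first-step analysis:
h($1) = 0.4·1 + 0.3·h($1) + 0.3·0
Solving: h($1) = 0.5714.
Starting from $1, the probability is 0.5714.

0.5714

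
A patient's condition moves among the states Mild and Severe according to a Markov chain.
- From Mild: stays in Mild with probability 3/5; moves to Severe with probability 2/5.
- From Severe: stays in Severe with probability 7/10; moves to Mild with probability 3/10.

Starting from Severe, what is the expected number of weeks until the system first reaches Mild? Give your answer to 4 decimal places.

Let t(s) be the expected number of weeks to first reach Mild from state s, with t(Mild) = 0. Conditioning on the first week:
t(Severe) = 1 + 0.7·t(Severe)
Solving: t(Severe) = 3.3333.
Expected weeks from Severe to Mild: 3.3333.

3.3333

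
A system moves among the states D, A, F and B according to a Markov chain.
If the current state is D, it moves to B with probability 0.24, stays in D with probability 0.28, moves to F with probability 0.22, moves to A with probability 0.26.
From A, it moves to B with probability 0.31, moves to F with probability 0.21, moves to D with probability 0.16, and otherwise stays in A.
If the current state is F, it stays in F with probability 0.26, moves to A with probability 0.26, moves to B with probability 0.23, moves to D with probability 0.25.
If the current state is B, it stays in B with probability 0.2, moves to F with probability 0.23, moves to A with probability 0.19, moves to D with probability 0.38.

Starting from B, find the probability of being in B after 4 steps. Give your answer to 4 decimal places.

0.2460

Propagate the distribution vector 4 steps from B.
After 0 steps: (0.0000, 0.0000, 0.0000, 1.0000)
After 1 step: (0.3800, 0.1900, 0.2300, 0.2000)
After 2 steps: (0.2703, 0.2574, 0.2293, 0.2430)
After 3 steps: (0.2665, 0.2584, 0.2290, 0.2460)
After 4 steps: (0.2667, 0.2583, 0.2290, 0.2460)
P(in B after 4 steps) = 0.2460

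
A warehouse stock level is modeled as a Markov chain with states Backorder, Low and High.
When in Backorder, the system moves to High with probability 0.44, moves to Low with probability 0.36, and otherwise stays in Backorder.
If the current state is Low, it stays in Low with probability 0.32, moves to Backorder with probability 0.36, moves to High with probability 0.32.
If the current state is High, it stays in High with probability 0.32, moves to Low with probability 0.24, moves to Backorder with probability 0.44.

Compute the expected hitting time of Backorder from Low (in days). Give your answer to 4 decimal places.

2.5934

Let t(s) be the expected number of days to first reach Backorder from state s, with t(Backorder) = 0. Conditioning on the first day:
t(Low) = 1 + 0.32·t(Low) + 0.32·t(High)
t(High) = 1 + 0.24·t(Low) + 0.32·t(High)
Solving: t(Low) = 2.5934, t(High) = 2.3859.
Expected days from Low to Backorder: 2.5934.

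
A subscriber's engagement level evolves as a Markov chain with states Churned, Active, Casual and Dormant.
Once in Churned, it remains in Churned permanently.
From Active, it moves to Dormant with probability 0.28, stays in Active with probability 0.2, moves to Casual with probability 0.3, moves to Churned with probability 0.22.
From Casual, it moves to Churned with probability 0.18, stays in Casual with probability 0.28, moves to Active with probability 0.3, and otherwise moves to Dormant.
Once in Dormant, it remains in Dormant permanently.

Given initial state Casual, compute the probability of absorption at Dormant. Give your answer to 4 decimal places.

0.5679

Let h(s) be the probability of absorption at Dormant starting from transient state s. Then h(Dormant) = 1 and h(Churned) = 0. By first-step analysis:
h(Active) = 0.22·0 + 0.2·h(Active) + 0.3·h(Casual) + 0.28·1
h(Casual) = 0.18·0 + 0.3·h(Active) + 0.28·h(Casual) + 0.24·1
Solving: h(Active) = 0.5630, h(Casual) = 0.5679.
Starting from Casual, the probability is 0.5679.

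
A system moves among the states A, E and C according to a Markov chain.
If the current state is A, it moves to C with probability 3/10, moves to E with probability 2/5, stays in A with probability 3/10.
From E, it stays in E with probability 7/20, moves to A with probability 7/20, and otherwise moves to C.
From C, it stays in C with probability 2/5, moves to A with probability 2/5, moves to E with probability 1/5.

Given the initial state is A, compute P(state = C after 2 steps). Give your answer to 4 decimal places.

Sum over the intermediate state after 1 step:
P = P(A→A)·P(A→C) + P(A→E)·P(E→C) + P(A→C)·P(C→C)
  = 0.3×0.3 + 0.4×0.3 + 0.3×0.4
  = 0.0900 + 0.1200 + 0.1200 = 0.3300

0.3300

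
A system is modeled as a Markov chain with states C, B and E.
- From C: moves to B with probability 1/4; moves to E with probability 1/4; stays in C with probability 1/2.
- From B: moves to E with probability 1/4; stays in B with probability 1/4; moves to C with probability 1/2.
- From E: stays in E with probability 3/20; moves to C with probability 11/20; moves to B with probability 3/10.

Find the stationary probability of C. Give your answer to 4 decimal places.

Let the stationary distribution be π with π = πP and π_1 + π_2 + π_3 = 1.
π_1 = 0.5·π_1 + 0.5·π_2 + 0.55·π_3
π_2 = 0.25·π_1 + 0.25·π_2 + 0.3·π_3
Solving with the normalization constraint gives π = (0.5114, 0.2614, 0.2273).
So the stationary probability of C is 0.5114.

0.5114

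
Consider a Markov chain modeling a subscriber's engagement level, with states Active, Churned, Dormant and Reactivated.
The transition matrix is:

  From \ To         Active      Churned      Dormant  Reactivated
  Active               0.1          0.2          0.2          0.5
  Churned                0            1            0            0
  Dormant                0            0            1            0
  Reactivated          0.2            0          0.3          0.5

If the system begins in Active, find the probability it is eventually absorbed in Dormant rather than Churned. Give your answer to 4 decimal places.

Let h(s) be the probability of absorption at Dormant starting from transient state s. Then h(Dormant) = 1 and h(Churned) = 0. By first-step analysis:
h(Active) = 0.1·h(Active) + 0.2·0 + 0.2·1 + 0.5·h(Reactivated)
h(Reactivated) = 0.2·h(Active) + 0.3·1 + 0.5·h(Reactivated)
Solving: h(Active) = 0.7143, h(Reactivated) = 0.8857.
Starting from Active, the probability is 0.7143.

0.7143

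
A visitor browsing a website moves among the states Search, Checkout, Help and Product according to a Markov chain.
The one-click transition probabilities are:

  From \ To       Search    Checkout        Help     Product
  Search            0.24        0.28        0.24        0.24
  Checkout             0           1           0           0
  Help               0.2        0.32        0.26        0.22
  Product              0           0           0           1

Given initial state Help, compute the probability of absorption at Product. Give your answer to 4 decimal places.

0.4184

Let h(s) be the probability of absorption at Product starting from transient state s. Then h(Product) = 1 and h(Checkout) = 0. By first-step analysis:
h(Search) = 0.24·h(Search) + 0.28·0 + 0.24·h(Help) + 0.24·1
h(Help) = 0.2·h(Search) + 0.32·0 + 0.26·h(Help) + 0.22·1
Solving: h(Search) = 0.4479, h(Help) = 0.4184.
Starting from Help, the probability is 0.4184.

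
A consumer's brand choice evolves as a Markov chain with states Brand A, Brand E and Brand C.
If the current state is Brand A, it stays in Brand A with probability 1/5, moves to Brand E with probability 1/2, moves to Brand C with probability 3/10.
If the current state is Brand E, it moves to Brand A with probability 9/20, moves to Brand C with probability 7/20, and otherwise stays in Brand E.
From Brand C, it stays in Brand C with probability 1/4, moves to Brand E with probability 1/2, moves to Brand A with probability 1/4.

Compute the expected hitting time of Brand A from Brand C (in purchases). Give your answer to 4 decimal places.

3.0588

Let t(s) be the expected number of purchases to first reach Brand A from state s, with t(Brand A) = 0. Conditioning on the first purchase:
t(Brand E) = 1 + 0.2·t(Brand E) + 0.35·t(Brand C)
t(Brand C) = 1 + 0.5·t(Brand E) + 0.25·t(Brand C)
Solving: t(Brand E) = 2.5882, t(Brand C) = 3.0588.
Expected purchases from Brand C to Brand A: 3.0588.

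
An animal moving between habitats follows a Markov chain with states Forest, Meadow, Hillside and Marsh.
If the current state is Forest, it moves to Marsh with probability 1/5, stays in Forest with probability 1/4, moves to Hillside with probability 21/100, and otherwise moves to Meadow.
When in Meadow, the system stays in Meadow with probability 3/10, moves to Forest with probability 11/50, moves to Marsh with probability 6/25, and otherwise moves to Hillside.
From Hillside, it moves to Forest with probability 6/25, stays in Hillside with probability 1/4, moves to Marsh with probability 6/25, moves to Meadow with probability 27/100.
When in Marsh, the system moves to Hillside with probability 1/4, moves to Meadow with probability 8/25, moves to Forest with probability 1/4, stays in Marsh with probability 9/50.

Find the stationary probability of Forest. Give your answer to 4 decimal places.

Let the stationary distribution be π with π = πP and π_1 + π_2 + π_3 + π_4 = 1.
π_1 = 0.25·π_1 + 0.22·π_2 + 0.24·π_3 + 0.25·π_4
π_2 = 0.34·π_1 + 0.3·π_2 + 0.27·π_3 + 0.32·π_4
π_3 = 0.21·π_1 + 0.24·π_2 + 0.25·π_3 + 0.25·π_4
Solving with the normalization constraint gives π = (0.2384, 0.3068, 0.2374, 0.2174).
So the stationary probability of Forest is 0.2384.

0.2384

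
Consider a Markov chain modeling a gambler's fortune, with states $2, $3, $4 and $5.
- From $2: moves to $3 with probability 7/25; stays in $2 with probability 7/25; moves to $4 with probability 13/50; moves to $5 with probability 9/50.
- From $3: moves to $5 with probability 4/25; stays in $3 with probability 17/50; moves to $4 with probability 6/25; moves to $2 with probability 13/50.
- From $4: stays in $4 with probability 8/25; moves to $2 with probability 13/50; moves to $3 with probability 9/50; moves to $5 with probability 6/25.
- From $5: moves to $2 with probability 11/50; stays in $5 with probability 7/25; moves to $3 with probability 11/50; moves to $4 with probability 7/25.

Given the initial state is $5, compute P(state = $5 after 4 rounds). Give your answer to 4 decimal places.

Propagate the distribution vector 4 rounds from $5.
After 0 rounds: (0.0000, 0.0000, 0.0000, 1.0000)
After 1 round: (0.2200, 0.2200, 0.2800, 0.2800)
After 2 rounds: (0.2532, 0.2484, 0.2780, 0.2204)
After 3 rounds: (0.2562, 0.2539, 0.2761, 0.2138)
After 4 rounds: (0.2566, 0.2548, 0.2758, 0.2129)
P(in $5 after 4 rounds) = 0.2129

0.2129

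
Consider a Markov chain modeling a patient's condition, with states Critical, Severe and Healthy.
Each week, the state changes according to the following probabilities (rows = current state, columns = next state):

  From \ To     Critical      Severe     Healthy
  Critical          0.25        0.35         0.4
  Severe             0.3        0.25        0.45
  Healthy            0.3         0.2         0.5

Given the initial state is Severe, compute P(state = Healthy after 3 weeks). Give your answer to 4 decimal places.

0.4586

Propagate the distribution vector 3 weeks from Severe.
After 0 weeks: (0.0000, 1.0000, 0.0000)
After 1 week: (0.3000, 0.2500, 0.4500)
After 2 weeks: (0.2850, 0.2575, 0.4575)
After 3 weeks: (0.2858, 0.2556, 0.4586)
P(in Healthy after 3 weeks) = 0.4586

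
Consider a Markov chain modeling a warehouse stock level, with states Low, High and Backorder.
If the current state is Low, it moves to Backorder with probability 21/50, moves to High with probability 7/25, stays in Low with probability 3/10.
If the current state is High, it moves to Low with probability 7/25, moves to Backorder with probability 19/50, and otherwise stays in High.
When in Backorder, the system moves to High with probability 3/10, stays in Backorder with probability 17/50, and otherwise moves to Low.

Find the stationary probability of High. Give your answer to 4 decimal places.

Let the stationary distribution be π with π = πP and π_1 + π_2 + π_3 = 1.
π_1 = 0.3·π_1 + 0.28·π_2 + 0.36·π_3
π_2 = 0.28·π_1 + 0.34·π_2 + 0.3·π_3
Solving with the normalization constraint gives π = (0.3165, 0.3059, 0.3776).
So the stationary probability of High is 0.3059.

0.3059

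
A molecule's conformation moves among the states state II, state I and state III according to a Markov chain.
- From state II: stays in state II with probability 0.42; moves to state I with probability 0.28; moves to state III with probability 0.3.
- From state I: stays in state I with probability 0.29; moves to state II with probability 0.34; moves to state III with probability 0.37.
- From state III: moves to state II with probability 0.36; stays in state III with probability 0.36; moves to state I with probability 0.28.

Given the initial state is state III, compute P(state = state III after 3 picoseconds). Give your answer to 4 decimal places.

Propagate the distribution vector 3 picoseconds from state III.
After 0 picoseconds: (0.0000, 0.0000, 1.0000)
After 1 picosecond: (0.3600, 0.2800, 0.3600)
After 2 picoseconds: (0.3760, 0.2828, 0.3412)
After 3 picoseconds: (0.3769, 0.2828, 0.3403)
P(in state III after 3 picoseconds) = 0.3403

0.3403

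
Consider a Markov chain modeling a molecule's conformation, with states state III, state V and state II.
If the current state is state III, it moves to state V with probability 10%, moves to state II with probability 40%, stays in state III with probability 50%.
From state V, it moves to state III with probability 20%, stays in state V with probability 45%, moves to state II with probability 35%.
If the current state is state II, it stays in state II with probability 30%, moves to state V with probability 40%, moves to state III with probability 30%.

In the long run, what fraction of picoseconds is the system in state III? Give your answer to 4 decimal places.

Let the stationary distribution be π with π = πP and π_1 + π_2 + π_3 = 1.
π_1 = 0.5·π_1 + 0.2·π_2 + 0.3·π_3
π_2 = 0.1·π_1 + 0.45·π_2 + 0.4·π_3
Solving with the normalization constraint gives π = (0.3356, 0.3151, 0.3493).
So the stationary probability of state III is 0.3356.

0.3356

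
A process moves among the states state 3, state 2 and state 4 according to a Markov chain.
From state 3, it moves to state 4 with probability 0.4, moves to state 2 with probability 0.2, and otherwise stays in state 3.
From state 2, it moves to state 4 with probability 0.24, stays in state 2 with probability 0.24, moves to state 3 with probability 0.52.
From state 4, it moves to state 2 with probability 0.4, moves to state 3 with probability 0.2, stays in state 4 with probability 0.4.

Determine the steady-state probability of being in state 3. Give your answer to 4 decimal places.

0.3629

Let the stationary distribution be π with π = πP and π_1 + π_2 + π_3 = 1.
π_1 = 0.4·π_1 + 0.52·π_2 + 0.2·π_3
π_2 = 0.2·π_1 + 0.24·π_2 + 0.4·π_3
Solving with the normalization constraint gives π = (0.3629, 0.2823, 0.3548).
So the stationary probability of state 3 is 0.3629.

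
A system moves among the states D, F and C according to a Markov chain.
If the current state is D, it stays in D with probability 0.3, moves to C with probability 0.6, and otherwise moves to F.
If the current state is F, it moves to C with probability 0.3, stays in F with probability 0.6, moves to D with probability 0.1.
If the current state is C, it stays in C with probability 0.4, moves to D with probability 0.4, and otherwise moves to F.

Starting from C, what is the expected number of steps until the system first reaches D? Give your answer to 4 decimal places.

3.3333

Let t(s) be the expected number of steps to first reach D from state s, with t(D) = 0. Conditioning on the first step:
t(F) = 1 + 0.6·t(F) + 0.3·t(C)
t(C) = 1 + 0.2·t(F) + 0.4·t(C)
Solving: t(F) = 5.0000, t(C) = 3.3333.
Expected steps from C to D: 3.3333.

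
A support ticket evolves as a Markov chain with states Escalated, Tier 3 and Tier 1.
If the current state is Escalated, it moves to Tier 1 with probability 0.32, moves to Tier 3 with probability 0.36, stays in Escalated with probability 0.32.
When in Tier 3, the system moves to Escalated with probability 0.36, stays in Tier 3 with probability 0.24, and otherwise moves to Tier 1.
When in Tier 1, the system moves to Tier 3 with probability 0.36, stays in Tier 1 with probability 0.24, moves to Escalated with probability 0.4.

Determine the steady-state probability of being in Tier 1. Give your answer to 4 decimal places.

0.3201

Let the stationary distribution be π with π = πP and π_1 + π_2 + π_3 = 1.
π_1 = 0.32·π_1 + 0.36·π_2 + 0.4·π_3
π_2 = 0.36·π_1 + 0.24·π_2 + 0.36·π_3
Solving with the normalization constraint gives π = (0.3585, 0.3214, 0.3201).
So the stationary probability of Tier 1 is 0.3201.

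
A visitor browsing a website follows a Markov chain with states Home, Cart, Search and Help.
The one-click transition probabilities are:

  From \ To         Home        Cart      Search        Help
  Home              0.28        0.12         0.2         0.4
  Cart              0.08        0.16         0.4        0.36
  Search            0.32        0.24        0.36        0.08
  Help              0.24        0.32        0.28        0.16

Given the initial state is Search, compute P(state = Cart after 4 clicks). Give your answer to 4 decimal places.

Propagate the distribution vector 4 clicks from Search.
After 0 clicks: (0.0000, 0.0000, 1.0000, 0.0000)
After 1 click: (0.3200, 0.2400, 0.3600, 0.0800)
After 2 clicks: (0.2432, 0.1888, 0.3120, 0.2560)
After 3 clicks: (0.2445, 0.2162, 0.3082, 0.2312)
After 4 clicks: (0.2398, 0.2119, 0.3110, 0.2373)
P(in Cart after 4 clicks) = 0.2119

0.2119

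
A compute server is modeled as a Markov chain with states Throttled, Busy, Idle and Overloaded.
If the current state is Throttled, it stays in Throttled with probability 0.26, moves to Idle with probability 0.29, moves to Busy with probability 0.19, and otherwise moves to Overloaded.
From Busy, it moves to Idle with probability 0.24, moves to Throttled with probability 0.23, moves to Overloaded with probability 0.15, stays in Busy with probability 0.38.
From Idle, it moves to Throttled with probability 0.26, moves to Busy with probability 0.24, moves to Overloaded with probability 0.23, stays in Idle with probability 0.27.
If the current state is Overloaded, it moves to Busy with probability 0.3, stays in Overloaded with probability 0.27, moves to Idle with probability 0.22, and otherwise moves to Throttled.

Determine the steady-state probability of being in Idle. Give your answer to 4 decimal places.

Let the stationary distribution be π with π = πP and π_1 + π_2 + π_3 + π_4 = 1.
π_1 = 0.26·π_1 + 0.23·π_2 + 0.26·π_3 + 0.21·π_4
π_2 = 0.19·π_1 + 0.38·π_2 + 0.24·π_3 + 0.3·π_4
π_3 = 0.29·π_1 + 0.24·π_2 + 0.27·π_3 + 0.22·π_4
Solving with the normalization constraint gives π = (0.2404, 0.2807, 0.2552, 0.2237).
So the stationary probability of Idle is 0.2552.

0.2552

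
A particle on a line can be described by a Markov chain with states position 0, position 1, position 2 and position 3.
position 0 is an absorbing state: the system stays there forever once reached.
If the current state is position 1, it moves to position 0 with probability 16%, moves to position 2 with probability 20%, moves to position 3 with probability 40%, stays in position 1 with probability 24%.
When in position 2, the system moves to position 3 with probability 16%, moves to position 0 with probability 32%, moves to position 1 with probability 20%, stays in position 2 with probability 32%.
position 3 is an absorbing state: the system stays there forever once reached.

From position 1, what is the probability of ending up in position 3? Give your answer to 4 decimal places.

0.6376

Let h(s) be the probability of absorption at position 3 starting from transient state s. Then h(position 3) = 1 and h(position 0) = 0. By first-step analysis:
h(position 1) = 0.16·0 + 0.24·h(position 1) + 0.2·h(position 2) + 0.4·1
h(position 2) = 0.32·0 + 0.2·h(position 1) + 0.32·h(position 2) + 0.16·1
Solving: h(position 1) = 0.6376, h(position 2) = 0.4228.
Starting from position 1, the probability is 0.6376.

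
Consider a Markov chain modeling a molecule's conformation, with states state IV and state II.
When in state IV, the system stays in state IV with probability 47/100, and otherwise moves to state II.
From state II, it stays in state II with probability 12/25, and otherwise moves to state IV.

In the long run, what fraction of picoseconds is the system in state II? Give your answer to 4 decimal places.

0.5048

Let the stationary distribution be π with π = πP and π_1 + π_2 = 1.
π_1 = 0.47·π_1 + 0.52·π_2
Solving with the normalization constraint gives π = (0.4952, 0.5048).
So the stationary probability of state II is 0.5048.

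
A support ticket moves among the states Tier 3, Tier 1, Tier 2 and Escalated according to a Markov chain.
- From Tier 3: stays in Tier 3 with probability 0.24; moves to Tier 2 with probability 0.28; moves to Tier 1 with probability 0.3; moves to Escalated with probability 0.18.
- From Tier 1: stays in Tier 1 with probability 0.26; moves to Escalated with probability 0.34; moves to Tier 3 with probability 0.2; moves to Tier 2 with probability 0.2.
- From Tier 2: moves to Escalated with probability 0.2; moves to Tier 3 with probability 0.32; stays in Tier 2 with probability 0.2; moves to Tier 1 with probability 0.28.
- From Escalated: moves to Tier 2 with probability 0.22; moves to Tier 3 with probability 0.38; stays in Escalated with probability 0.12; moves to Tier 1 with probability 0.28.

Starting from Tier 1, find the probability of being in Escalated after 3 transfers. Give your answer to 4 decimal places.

Propagate the distribution vector 3 transfers from Tier 1.
After 0 transfers: (0.0000, 1.0000, 0.0000, 0.0000)
After 1 transfer: (0.2000, 0.2600, 0.2000, 0.3400)
After 2 transfers: (0.2932, 0.2788, 0.2228, 0.2052)
After 3 transfers: (0.2754, 0.2803, 0.2276, 0.2168)
P(in Escalated after 3 transfers) = 0.2168

0.2168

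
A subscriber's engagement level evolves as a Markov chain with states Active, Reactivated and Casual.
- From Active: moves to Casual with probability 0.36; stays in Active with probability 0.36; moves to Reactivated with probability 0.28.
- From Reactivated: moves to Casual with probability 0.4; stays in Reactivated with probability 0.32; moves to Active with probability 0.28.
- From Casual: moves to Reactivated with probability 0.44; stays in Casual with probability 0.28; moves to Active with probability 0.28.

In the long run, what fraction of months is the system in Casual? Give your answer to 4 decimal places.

0.3463

Let the stationary distribution be π with π = πP and π_1 + π_2 + π_3 = 1.
π_1 = 0.36·π_1 + 0.28·π_2 + 0.28·π_3
π_2 = 0.28·π_1 + 0.32·π_2 + 0.44·π_3
Solving with the normalization constraint gives π = (0.3043, 0.3494, 0.3463).
So the stationary probability of Casual is 0.3463.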